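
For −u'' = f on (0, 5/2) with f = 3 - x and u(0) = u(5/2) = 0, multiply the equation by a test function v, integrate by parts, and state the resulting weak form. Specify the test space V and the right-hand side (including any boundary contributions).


V = H^1_0(0, 5/2) (so v(0) = v(5/2) = 0); weak form: ∫_0^5/2 u'v' dx = ∫_0^5/2 (3 - x) v dx for all v ∈ V.

Multiply both sides by a test function v and integrate from 0 to 5/2:
  ∫_0^5/2 −u''(x) v(x) dx = ∫_0^5/2 f(x) v(x) dx.
Integrate the LHS by parts once:
  ∫_0^5/2 −u'' v dx = −[u'(x) v(x)]_0^5/2 + ∫_0^5/2 u'(x) v'(x) dx.
Thus ∫_0^5/2 u'(x) v'(x) dx = ∫_0^5/2 f(x) v(x) dx + [u'(x) v(x)]_0^5/2.
Choose V so that boundary terms are either known or forced to vanish.
u is Dirichlet: u(0) = u(5/2) = 0. Let V = H^1_0(0, 5/2); then v(0) = v(5/2) = 0, and [u' v]_0^5/2 = 0.
Weak formulation: find u (satisfying any essential BC) such that ∫_0^5/2 u'(x) v'(x) dx = ∫_0^5/2 f v dx for all v ∈ V.
Substituting f(x) = 3 - x, the right-hand side is ∫_0^5/2 (3 - x) v dx.


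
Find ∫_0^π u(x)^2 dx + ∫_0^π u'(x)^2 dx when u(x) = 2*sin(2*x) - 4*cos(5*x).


||u||_{H^1(0,π)}^2 = 1664/21 + 218*π

u'(x) = 20*sin(5*x) + 4*cos(2*x).
Expand u² and (u')² and integrate term by term on (0, π), using: for integers n ≥ 1, ∫_0^π sin²(nx) dx = ∫_0^π cos²(nx) dx = π/2; for n ≠ n', ∫_0^π sin(nx)sin(n'x) dx = ∫_0^π cos(nx)cos(n'x) dx = 0; and by product-to-sum, ∫_0^π sin(nx)cos(n'x) dx = ½∫_0^π [sin((n+n')x) + sin((n−n')x)] dx, which is 0 when n+n' is even and 2n/(n²−n'²) when n+n' is odd (it need not vanish on (0, π)).
  u² squared terms: (-4)²·∫cos(5x)² dx = 16·π/2 = 8*π;  (2)²·∫sin(2x)² dx = 4·π/2 = 2*π.
  u² cross terms: 2·(-4)·(2)·∫cos(5x)·sin(2x) dx = -16·(-4/21) = 64/21.
  So ∫_0^π u² dx = 8*π + 2*π + 64/21 = 64/21 + 10*π.
  (u')² squared terms: (4)²·∫cos(2x)² dx = 16·π/2 = 8*π;  (20)²·∫sin(5x)² dx = 400·π/2 = 200*π.
  (u')² cross terms: 2·(4)·(20)·∫cos(2x)·sin(5x) dx = 160·(10/21) = 1600/21.
  So ∫_0^π (u')² dx = 8*π + 200*π + 1600/21 = 1600/21 + 208*π.
||u||_{H^1}^2 = (64/21 + 10*π) + (1600/21 + 208*π) = 1664/21 + 218*π.


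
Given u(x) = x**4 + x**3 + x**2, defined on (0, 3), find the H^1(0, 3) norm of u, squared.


||u||_{H^1}^2 = 2025099/140

The H^1 norm (squared) on an interval (0, L) is
  ||u||_{H^1}^2 = ∫_0^L u(x)^2 dx + ∫_0^L u'(x)^2 dx.
Compute u'(x) = 4*x**3 + 3*x**2 + 2*x.
Then u(x)^2 = x**8 + 2*x**7 + 3*x**6 + 2*x**5 + x**4 and u'(x)^2 = 16*x**6 + 24*x**5 + 25*x**4 + 12*x**3 + 4*x**2.
Integrate each monomial from 0 to 3 using ∫_0^3 c·x^n dx = c·3^(n+1)/(n+1):
  ∫_0^3 u(x)^2 dx = ∫_0^3 (x^8 + 2*x^7 + 3*x^6 + 2*x^5 + x^4) dx. Term by term:
    ∫_0^3 x^8 dx = 2187;  ∫_0^3 2*x^7 dx = 6561/4;  ∫_0^3 3*x^6 dx = 6561/7;
    ∫_0^3 2*x^5 dx = 243;  ∫_0^3 x^4 dx = 243/5.
  Sum: 2187 + 6561/4 + 6561/7 + 243 + 243/5 = 707859/140.
  ∫_0^3 u'(x)^2 dx = ∫_0^3 (16*x^6 + 24*x^5 + 25*x^4 + 12*x^3 + 4*x^2) dx. Term by term:
    ∫_0^3 16*x^6 dx = 34992/7;  ∫_0^3 24*x^5 dx = 2916;  ∫_0^3 25*x^4 dx = 1215;
    ∫_0^3 12*x^3 dx = 243;  ∫_0^3 4*x^2 dx = 36.
  Sum: 34992/7 + 2916 + 1215 + 243 + 36 = 65862/7.
Adding: ||u||_{H^1}^2 = 707859/140 + 65862/7 = 2025099/140.


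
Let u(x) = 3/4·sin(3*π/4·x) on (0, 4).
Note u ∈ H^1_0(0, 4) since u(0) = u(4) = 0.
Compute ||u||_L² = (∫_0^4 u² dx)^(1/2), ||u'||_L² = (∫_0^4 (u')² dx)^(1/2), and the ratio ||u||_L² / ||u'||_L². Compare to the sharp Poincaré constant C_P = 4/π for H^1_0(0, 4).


||u||_L² / ||u'||_L² = 4/(3*π) < C_P = 4/π.

u(x) = 3/4·sin(3*π/4·x), so u'(x) = 9*π*cos(3*π*x/4)/16.
Writing u(x) = A·sin(kπx/L) with A = 3/4 and k = 3, use ∫_0^L sin²(kπx/L) dx = L/2 and ∫_0^L cos²(kπx/L) dx = L/2.
u² = 9/16·sin²(3*π/4·x) and (u')² = 81*π^2/256·cos²(3*π/4·x), and each of sin², cos² integrates to L/2 = 2 over (0, 4).
∫_0^4 u² dx = 9/8, so ||u||_L² = 3*sqrt(2)/4.
∫_0^4 (u')² dx = 81*π^2/128, so ||u'||_L² = 9*sqrt(2)*π/16.
Ratio ||u||_L² / ||u'||_L² = 4/(3*π).
Sharp Poincaré constant on H^1_0(0, 4) is C_P = L/π = 4/π, achieved by sin(π/4·x).
This is the k = 3 harmonic; the ratio L/(kπ) is strictly less than C_P = L/π, consistent with the sharp inequality ||u||_L² ≤ C_P ||u'||_L².


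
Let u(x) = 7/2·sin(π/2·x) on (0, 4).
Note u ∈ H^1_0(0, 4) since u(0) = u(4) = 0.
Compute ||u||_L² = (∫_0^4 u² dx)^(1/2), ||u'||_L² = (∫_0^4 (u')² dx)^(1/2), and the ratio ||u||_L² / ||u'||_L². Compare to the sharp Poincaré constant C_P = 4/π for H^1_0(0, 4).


||u||_L² / ||u'||_L² = 2/π < C_P = 4/π.

u(x) = 7/2·sin(π/2·x), so u'(x) = 7*π*cos(π*x/2)/4.
Writing u(x) = A·sin(kπx/L) with A = 7/2 and k = 2, use ∫_0^L sin²(kπx/L) dx = L/2 and ∫_0^L cos²(kπx/L) dx = L/2.
u² = 49/4·sin²(π/2·x) and (u')² = 49*π^2/16·cos²(π/2·x), and each of sin², cos² integrates to L/2 = 2 over (0, 4).
∫_0^4 u² dx = 49/2, so ||u||_L² = 7*sqrt(2)/2.
∫_0^4 (u')² dx = 49*π^2/8, so ||u'||_L² = 7*sqrt(2)*π/4.
Ratio ||u||_L² / ||u'||_L² = 2/π.
Sharp Poincaré constant on H^1_0(0, 4) is C_P = L/π = 4/π, achieved by sin(π/4·x).
This is the k = 2 harmonic; the ratio L/(kπ) is strictly less than C_P = L/π, consistent with the sharp inequality ||u||_L² ≤ C_P ||u'||_L².


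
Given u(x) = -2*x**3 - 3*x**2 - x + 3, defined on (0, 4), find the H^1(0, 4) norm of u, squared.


||u||_{H^1}^2 = 3419096/105

The H^1 norm (squared) on an interval (0, L) is
  ||u||_{H^1}^2 = ∫_0^L u(x)^2 dx + ∫_0^L u'(x)^2 dx.
Compute u'(x) = -6*x**2 - 6*x - 1.
Then u(x)^2 = 4*x**6 + 12*x**5 + 13*x**4 - 6*x**3 - 17*x**2 - 6*x + 9 and u'(x)^2 = 36*x**4 + 72*x**3 + 48*x**2 + 12*x + 1.
Integrate each monomial from 0 to 4 using ∫_0^4 c·x^n dx = c·4^(n+1)/(n+1):
  ∫_0^4 u(x)^2 dx = ∫_0^4 (4*x^6 + 12*x^5 + 13*x^4 - 6*x^3 - 17*x^2 - 6*x + 9) dx. Term by term:
    ∫_0^4 4*x^6 dx = 65536/7;  ∫_0^4 12*x^5 dx = 8192;  ∫_0^4 13*x^4 dx = 13312/5;
    ∫_0^4 -6*x^3 dx = -384;  ∫_0^4 -17*x^2 dx = -1088/3;  ∫_0^4 -6*x dx = -48;
    ∫_0^4 9 dx = 36.
  Sum: 65536/7 + 8192 + 13312/5 − 384 − 1088/3 − 48 + 36 = 2043092/105.
  ∫_0^4 u'(x)^2 dx = ∫_0^4 (36*x^4 + 72*x^3 + 48*x^2 + 12*x + 1) dx. Term by term:
    ∫_0^4 36*x^4 dx = 36864/5;  ∫_0^4 72*x^3 dx = 4608;  ∫_0^4 48*x^2 dx = 1024;
    ∫_0^4 12*x dx = 96;  ∫_0^4 1 dx = 4.
  Sum: 36864/5 + 4608 + 1024 + 96 + 4 = 65524/5.
Adding: ||u||_{H^1}^2 = 2043092/105 + 65524/5 = 3419096/105.


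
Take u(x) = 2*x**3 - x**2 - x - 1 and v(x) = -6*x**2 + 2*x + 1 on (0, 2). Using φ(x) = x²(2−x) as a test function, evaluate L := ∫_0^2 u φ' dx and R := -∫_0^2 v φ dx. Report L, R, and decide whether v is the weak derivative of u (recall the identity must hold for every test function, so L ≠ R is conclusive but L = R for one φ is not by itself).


LHS = -124/15, RHS = 124/15. No, v is not the weak derivative of u.

u(x) = 2*x**3 - x**2 - x - 1, classical derivative u'(x) = 6*x**2 - 2*x - 1.
φ(x) = x²(2−x), so φ'(x) = x*(4 - 3*x).
Note φ(0) = φ(2) = 0, so the boundary term u·φ vanishes.
LHS = ∫_0^2 u(x) φ'(x) dx = ∫_0^2 (-6*x^5 + 11*x^4 - x^3 - x^2 - 4*x) dx. Term by term:
  ∫_0^2 -6*x^5 dx = -64;  ∫_0^2 11*x^4 dx = 352/5;  ∫_0^2 -x^3 dx = -4;
  ∫_0^2 -x^2 dx = -8/3;  ∫_0^2 -4*x dx = -8.
Sum: -64 + 352/5 − 4 − 8/3 − 8 = -124/15.
So LHS = -124/15.
∫_0^2 v(x) φ(x) dx = ∫_0^2 (6*x^5 - 14*x^4 + 3*x^3 + 2*x^2) dx. Term by term:
  ∫_0^2 6*x^5 dx = 64;  ∫_0^2 -14*x^4 dx = -448/5;  ∫_0^2 3*x^3 dx = 12;
  ∫_0^2 2*x^2 dx = 16/3.
Sum: 64 − 448/5 + 12 + 16/3 = -124/15.
So RHS = -∫_0^2 v(x) φ(x) dx = 124/15.
LHS − RHS = -248/15 ≠ 0, so the identity fails.
(For a valid weak derivative the identity must hold for EVERY test function, in particular this one. The failure shows v is NOT the weak derivative of u.)
Correct weak derivative would be u'(x) = 6*x**2 - 2*x - 1.


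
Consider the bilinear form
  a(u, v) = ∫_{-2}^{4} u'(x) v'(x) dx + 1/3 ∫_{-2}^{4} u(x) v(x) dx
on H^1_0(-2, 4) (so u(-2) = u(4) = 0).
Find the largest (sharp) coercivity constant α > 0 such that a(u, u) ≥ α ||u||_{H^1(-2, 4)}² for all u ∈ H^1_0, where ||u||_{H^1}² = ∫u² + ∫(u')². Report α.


α = (π^2 + 12)/(π^2 + 36)

Coercivity of a(·,·) on H^1_0(-2, 4) means a(u, u) ≥ α ||u||_{H^1}² for every u ∈ H^1_0.
The interval has length L = 6, and Poincaré/coercivity depend only on L. Here a(u, u) = ∫(u')² + (1/3)·∫u².
Here 0 < c = 1/3 < 1. The condition a(u,u) ≥ α||u||_{H^1}² reads (1−α)∫(u')² ≥ (α−c)∫u². Any admissible α is ≤ 1 (rapidly oscillating u have ∫u²/∫(u')² → 0), and α = 1 would force 0 ≥ (1−c)∫u², impossible since c < 1; so 1−α > 0. By the sharp Poincaré inequality on H^1_0 of an interval of length L, ∫(u')² ≥ (π/L)²∫u² with equality for the first sine mode sin(π(x−x₀)/L) (x₀ the left endpoint), so the inequality holds for all u iff (1−α)(π/L)² ≥ α − c, i.e. α ≤ ((π/L)² + c)/((π/L)² + 1) = (1 + c(L/π)²)/(1 + (L/π)²). With (π/L)² = π^2/36 and c = 1/3, the largest admissible constant is α = ((π/L)² + c)/((π/L)² + 1).
Simplifying, α = (π^2 + 12)/(π^2 + 36).


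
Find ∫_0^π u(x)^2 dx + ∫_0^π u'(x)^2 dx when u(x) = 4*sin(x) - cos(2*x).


||u||_{H^1(0,π)}^2 = 80/3 + 37*π/2

u'(x) = 2*sin(2*x) + 4*cos(x).
Expand u² and (u')² and integrate term by term on (0, π), using: for integers n ≥ 1, ∫_0^π sin²(nx) dx = ∫_0^π cos²(nx) dx = π/2; for n ≠ n', ∫_0^π sin(nx)sin(n'x) dx = ∫_0^π cos(nx)cos(n'x) dx = 0; and by product-to-sum, ∫_0^π sin(nx)cos(n'x) dx = ½∫_0^π [sin((n+n')x) + sin((n−n')x)] dx, which is 0 when n+n' is even and 2n/(n²−n'²) when n+n' is odd (it need not vanish on (0, π)).
  u² squared terms: (-1)²·∫cos(2x)² dx = 1·π/2 = π/2;  (4)²·∫sin(x)² dx = 16·π/2 = 8*π.
  u² cross terms: 2·(-1)·(4)·∫cos(2x)·sin(x) dx = -8·(-2/3) = 16/3.
  So ∫_0^π u² dx = π/2 + 8*π + 16/3 = 16/3 + 17*π/2.
  (u')² squared terms: (2)²·∫sin(2x)² dx = 4·π/2 = 2*π;  (4)²·∫cos(x)² dx = 16·π/2 = 8*π.
  (u')² cross terms: 2·(2)·(4)·∫sin(2x)·cos(x) dx = 16·(4/3) = 64/3.
  So ∫_0^π (u')² dx = 2*π + 8*π + 64/3 = 64/3 + 10*π.
||u||_{H^1}^2 = (16/3 + 17*π/2) + (64/3 + 10*π) = 80/3 + 37*π/2.


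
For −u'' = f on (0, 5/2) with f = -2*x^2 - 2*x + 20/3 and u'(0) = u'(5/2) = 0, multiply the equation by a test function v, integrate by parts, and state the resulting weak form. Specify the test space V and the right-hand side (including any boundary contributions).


V = H^1(0, 5/2) (no boundary constraint on v; u is determined up to an additive constant); weak form: ∫_0^5/2 u'v' dx = ∫_0^5/2 (-2*x^2 - 2*x + 20/3) v dx for all v ∈ V.

Multiply both sides by a test function v and integrate from 0 to 5/2:
  ∫_0^5/2 −u''(x) v(x) dx = ∫_0^5/2 f(x) v(x) dx.
Integrate the LHS by parts once:
  ∫_0^5/2 −u'' v dx = −[u'(x) v(x)]_0^5/2 + ∫_0^5/2 u'(x) v'(x) dx.
Thus ∫_0^5/2 u'(x) v'(x) dx = ∫_0^5/2 f(x) v(x) dx + [u'(x) v(x)]_0^5/2.
Choose V so that boundary terms are either known or forced to vanish.
u has homogeneous Neumann: u'(0) = u'(5/2) = 0. So [u' v]_0^5/2 = 0·v(5/2) − 0·v(0) = 0 for any v; take V = H^1(0, 5/2).
Weak formulation: find u (satisfying any essential BC) such that ∫_0^5/2 u'(x) v'(x) dx = ∫_0^5/2 f v dx for all v ∈ V (homogeneous Neumann, so boundary terms vanish).
Substituting f(x) = -2*x^2 - 2*x + 20/3, the right-hand side is ∫_0^5/2 (-2*x^2 - 2*x + 20/3) v dx.
Compatibility check (pure Neumann): taking v ≡ 1 ∈ V gives 0 = ∫_0^5/2 f dx + (0) − (0), i.e. ∫_0^5/2 f dx must equal u'(0) − u'(5/2) = 0. Indeed ∫_0^5/2 (-2*x^2 - 2*x + 20/3) dx = 0, so the data are compatible. The solution is then unique only up to an additive constant (fix it e.g. by requiring ∫_0^5/2 u dx = 0).


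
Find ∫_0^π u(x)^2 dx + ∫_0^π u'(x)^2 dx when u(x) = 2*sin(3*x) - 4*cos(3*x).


||u||_{H^1(0,π)}^2 = 100*π

u'(x) = 12*sin(3*x) + 6*cos(3*x).
Expand u² and (u')² and integrate term by term on (0, π), using: for integers n ≥ 1, ∫_0^π sin²(nx) dx = ∫_0^π cos²(nx) dx = π/2; for n ≠ n', ∫_0^π sin(nx)sin(n'x) dx = ∫_0^π cos(nx)cos(n'x) dx = 0; and by product-to-sum, ∫_0^π sin(nx)cos(n'x) dx = ½∫_0^π [sin((n+n')x) + sin((n−n')x)] dx, which is 0 when n+n' is even and 2n/(n²−n'²) when n+n' is odd (it need not vanish on (0, π)).
  u² squared terms: (-4)²·∫cos(3x)² dx = 16·π/2 = 8*π;  (2)²·∫sin(3x)² dx = 4·π/2 = 2*π.
  u² cross terms: 2·(-4)·(2)·∫cos(3x)·sin(3x) dx = -16·(0) = 0.
  So ∫_0^π u² dx = 8*π + 2*π + 0 = 10*π.
  (u')² squared terms: (6)²·∫cos(3x)² dx = 36·π/2 = 18*π;  (12)²·∫sin(3x)² dx = 144·π/2 = 72*π.
  (u')² cross terms: 2·(6)·(12)·∫cos(3x)·sin(3x) dx = 144·(0) = 0.
  So ∫_0^π (u')² dx = 18*π + 72*π + 0 = 90*π.
||u||_{H^1}^2 = (10*π) + (90*π) = 100*π.


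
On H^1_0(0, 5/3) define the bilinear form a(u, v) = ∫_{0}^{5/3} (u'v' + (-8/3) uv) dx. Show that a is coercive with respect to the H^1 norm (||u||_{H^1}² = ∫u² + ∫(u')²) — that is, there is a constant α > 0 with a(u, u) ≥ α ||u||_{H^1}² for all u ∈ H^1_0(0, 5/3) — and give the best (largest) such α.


α = (-200 + 27*π^2)/(3*(25 + 9*π^2))

Coercivity of a(·,·) on H^1_0(0, 5/3) means a(u, u) ≥ α ||u||_{H^1}² for every u ∈ H^1_0.
The interval has length L = 5/3, and Poincaré/coercivity depend only on L. Here a(u, u) = ∫(u')² + (-8/3)·∫u².
Here c = -8/3 < 0 with |c| < (π/L)² = 9*π^2/25, so coercivity still holds. The condition a(u,u) ≥ α||u||_{H^1}² reads (1−α)∫(u')² ≥ (α−c)∫u². Any admissible α is ≤ 1 (rapidly oscillating u have ∫u²/∫(u')² → 0), and α = 1 would force 0 ≥ (1−c)∫u², impossible since c < 1; so 1−α > 0. By the sharp Poincaré inequality on H^1_0 of an interval of length L, ∫(u')² ≥ (π/L)²∫u² with equality for the first sine mode sin(π(x−x₀)/L) (x₀ the left endpoint), so the inequality holds for all u iff (1−α)(π/L)² ≥ α − c, i.e. α ≤ ((π/L)² + c)/((π/L)² + 1) = (1 + c(L/π)²)/(1 + (L/π)²). (Direct route, valid since c ≤ 0: Poincaré gives c∫u² ≥ c(L/π)²∫(u')², so a(u,u) ≥ (1 + c(L/π)²)∫(u')², while ||u||_{H^1}² ≤ (1 + (L/π)²)∫(u')²; dividing yields the same α.) With (π/L)² = 9*π^2/25 and c = -8/3, the largest admissible constant is α = ((π/L)² + c)/((π/L)² + 1).
Simplifying, α = (-200 + 27*π^2)/(3*(25 + 9*π^2)).


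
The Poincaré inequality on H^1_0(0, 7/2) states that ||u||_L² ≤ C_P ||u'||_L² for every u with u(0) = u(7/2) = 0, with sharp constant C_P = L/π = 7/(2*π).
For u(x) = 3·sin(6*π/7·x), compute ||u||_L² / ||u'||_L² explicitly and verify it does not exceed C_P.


||u||_L² / ||u'||_L² = 7/(6*π) < C_P = 7/(2*π).

u(x) = 3·sin(6*π/7·x), so u'(x) = 18*π*cos(6*π*x/7)/7.
Writing u(x) = A·sin(kπx/L) with A = 3 and k = 3, use ∫_0^L sin²(kπx/L) dx = L/2 and ∫_0^L cos²(kπx/L) dx = L/2.
u² = 9·sin²(6*π/7·x) and (u')² = 324*π^2/49·cos²(6*π/7·x), and each of sin², cos² integrates to L/2 = 7/4 over (0, 7/2).
∫_0^7/2 u² dx = 63/4, so ||u||_L² = 3*sqrt(7)/2.
∫_0^7/2 (u')² dx = 81*π^2/7, so ||u'||_L² = 9*sqrt(7)*π/7.
Ratio ||u||_L² / ||u'||_L² = 7/(6*π).
Sharp Poincaré constant on H^1_0(0, 7/2) is C_P = L/π = 7/(2*π), achieved by sin(2*π/7·x).
This is the k = 3 harmonic; the ratio L/(kπ) is strictly less than C_P = L/π, consistent with the sharp inequality ||u||_L² ≤ C_P ||u'||_L².


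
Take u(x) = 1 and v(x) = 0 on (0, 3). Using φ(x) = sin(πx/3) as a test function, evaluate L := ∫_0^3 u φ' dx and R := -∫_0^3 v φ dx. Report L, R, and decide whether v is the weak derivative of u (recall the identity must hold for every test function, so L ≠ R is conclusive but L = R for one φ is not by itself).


LHS = 0, RHS = 0. Yes, v = u' weakly.

u(x) = 1, classical derivative u'(x) = 0.
φ(x) = sin(πx/3), so φ'(x) = π*cos(π*x/3)/3.
Note φ(0) = φ(3) = 0, so the boundary term u·φ vanishes.
LHS = ∫_0^3 u(x) φ'(x) dx = ∫_0^3 (π*cos(π*x/3)/3) dx. Term by term:
  ∫_0^3 π*cos(π*x/3)/3 dx = 0.
So LHS = 0.
∫_0^3 v(x) φ(x) dx = ∫_0^3 (0) dx. Term by term:
  ∫_0^3 0 dx = 0.
So RHS = -∫_0^3 v(x) φ(x) dx = 0.
LHS = RHS, so the identity holds for this test φ.
Moreover u is smooth here and v(x) = u'(x) = 0 pointwise, so the identity holds for every test function. Hence v is the weak derivative of u.


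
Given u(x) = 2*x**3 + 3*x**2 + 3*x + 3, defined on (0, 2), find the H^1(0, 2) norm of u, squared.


||u||_{H^1}^2 = 48368/35

The H^1 norm (squared) on an interval (0, L) is
  ||u||_{H^1}^2 = ∫_0^L u(x)^2 dx + ∫_0^L u'(x)^2 dx.
Compute u'(x) = 6*x**2 + 6*x + 3.
Then u(x)^2 = 4*x**6 + 12*x**5 + 21*x**4 + 30*x**3 + 27*x**2 + 18*x + 9 and u'(x)^2 = 36*x**4 + 72*x**3 + 72*x**2 + 36*x + 9.
Integrate each monomial from 0 to 2 using ∫_0^2 c·x^n dx = c·2^(n+1)/(n+1):
  ∫_0^2 u(x)^2 dx = ∫_0^2 (4*x^6 + 12*x^5 + 21*x^4 + 30*x^3 + 27*x^2 + 18*x + 9) dx. Term by term:
    ∫_0^2 4*x^6 dx = 512/7;  ∫_0^2 12*x^5 dx = 128;  ∫_0^2 21*x^4 dx = 672/5;
    ∫_0^2 30*x^3 dx = 120;  ∫_0^2 27*x^2 dx = 72;  ∫_0^2 18*x dx = 36;
    ∫_0^2 9 dx = 18.
  Sum: 512/7 + 128 + 672/5 + 120 + 72 + 36 + 18 = 20354/35.
  ∫_0^2 u'(x)^2 dx = ∫_0^2 (36*x^4 + 72*x^3 + 72*x^2 + 36*x + 9) dx. Term by term:
    ∫_0^2 36*x^4 dx = 1152/5;  ∫_0^2 72*x^3 dx = 288;  ∫_0^2 72*x^2 dx = 192;
    ∫_0^2 36*x dx = 72;  ∫_0^2 9 dx = 18.
  Sum: 1152/5 + 288 + 192 + 72 + 18 = 4002/5.
Adding: ||u||_{H^1}^2 = 20354/35 + 4002/5 = 48368/35.


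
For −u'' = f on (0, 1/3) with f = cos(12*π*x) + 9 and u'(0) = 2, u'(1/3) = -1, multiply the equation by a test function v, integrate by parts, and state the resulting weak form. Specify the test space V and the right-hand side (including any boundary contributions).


V = H^1(0, 1/3) (v unrestricted at boundary; u is determined up to an additive constant); weak form: ∫_0^1/3 u'v' dx = ∫_0^1/3 (cos(12*π*x) + 9) v dx − v(1/3) − 2·v(0) for all v ∈ V.

Multiply both sides by a test function v and integrate from 0 to 1/3:
  ∫_0^1/3 −u''(x) v(x) dx = ∫_0^1/3 f(x) v(x) dx.
Integrate the LHS by parts once:
  ∫_0^1/3 −u'' v dx = −[u'(x) v(x)]_0^1/3 + ∫_0^1/3 u'(x) v'(x) dx.
Thus ∫_0^1/3 u'(x) v'(x) dx = ∫_0^1/3 f(x) v(x) dx + [u'(x) v(x)]_0^1/3.
Choose V so that boundary terms are either known or forced to vanish.
u has inhomogeneous Neumann u'(0) = 2, u'(1/3) = -1. [u' v]_0^1/3 = (-1)·v(1/3) − (2)·v(0) = − v(1/3) − 2·v(0). Take V = H^1(0, 1/3); boundary term becomes part of RHS.
Weak formulation: find u (satisfying any essential BC) such that ∫_0^1/3 u'(x) v'(x) dx = ∫_0^1/3 f v dx − v(1/3) − 2·v(0) for all v ∈ V (Neumann data are natural BCs: they enter the RHS as boundary terms).
Substituting f(x) = cos(12*π*x) + 9, the right-hand side is ∫_0^1/3 (cos(12*π*x) + 9) v dx − v(1/3) − 2·v(0).
Compatibility check (pure Neumann): taking v ≡ 1 ∈ V gives 0 = ∫_0^1/3 f dx + (-1) − (2), i.e. ∫_0^1/3 f dx must equal u'(0) − u'(1/3) = 3. Indeed ∫_0^1/3 (cos(12*π*x) + 9) dx = 3, so the data are compatible. The solution is then unique only up to an additive constant (fix it e.g. by requiring ∫_0^1/3 u dx = 0).


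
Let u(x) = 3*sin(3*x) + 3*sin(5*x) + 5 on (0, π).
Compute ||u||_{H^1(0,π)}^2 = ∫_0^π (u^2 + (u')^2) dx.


||u||_{H^1(0,π)}^2 = 32 + 187*π

u'(x) = 9*cos(3*x) + 15*cos(5*x).
Expand u² and (u')² and integrate term by term on (0, π), using: for integers n ≥ 1, ∫_0^π sin²(nx) dx = ∫_0^π cos²(nx) dx = π/2; for n ≠ n', ∫_0^π sin(nx)sin(n'x) dx = ∫_0^π cos(nx)cos(n'x) dx = 0; and by product-to-sum, ∫_0^π sin(nx)cos(n'x) dx = ½∫_0^π [sin((n+n')x) + sin((n−n')x)] dx, which is 0 when n+n' is even and 2n/(n²−n'²) when n+n' is odd (it need not vanish on (0, π)). For the constant mode: ∫_0^π 1 dx = π, ∫_0^π cos(nx) dx = 0, ∫_0^π sin(nx) dx = (1−(−1)^n)/n.
  u² squared terms: (5)²·∫1 dx = 25·π = 25*π;  (3)²·∫sin(3x)² dx = 9·π/2 = 9*π/2;  (3)²·∫sin(5x)² dx = 9·π/2 = 9*π/2.
  u² cross terms: 2·(5)·(3)·∫1·sin(3x) dx = 30·(2/3) = 20;  2·(5)·(3)·∫1·sin(5x) dx = 30·(2/5) = 12;  2·(3)·(3)·∫sin(3x)·sin(5x) dx = 18·(0) = 0.
  So ∫_0^π u² dx = 25*π + 9*π/2 + 9*π/2 + 20 + 12 + 0 = 32 + 34*π.
  (u')² squared terms: (9)²·∫cos(3x)² dx = 81·π/2 = 81*π/2;  (15)²·∫cos(5x)² dx = 225·π/2 = 225*π/2.
  (u')² cross terms: 2·(9)·(15)·∫cos(3x)·cos(5x) dx = 270·(0) = 0.
  So ∫_0^π (u')² dx = 81*π/2 + 225*π/2 + 0 = 153*π.
||u||_{H^1}^2 = (32 + 34*π) + (153*π) = 32 + 187*π.


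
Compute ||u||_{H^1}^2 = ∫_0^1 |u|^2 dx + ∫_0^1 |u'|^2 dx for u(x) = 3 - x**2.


||u||_{H^1}^2 = 128/15

The H^1 norm (squared) on an interval (0, L) is
  ||u||_{H^1}^2 = ∫_0^L u(x)^2 dx + ∫_0^L u'(x)^2 dx.
Compute u'(x) = -2*x.
Then u(x)^2 = x**4 - 6*x**2 + 9 and u'(x)^2 = 4*x**2.
Integrate each monomial from 0 to 1 using ∫_0^1 c·x^n dx = c·1^(n+1)/(n+1):
  ∫_0^1 u(x)^2 dx = ∫_0^1 (x^4 - 6*x^2 + 9) dx. Term by term:
    ∫_0^1 x^4 dx = 1/5;  ∫_0^1 -6*x^2 dx = -2;  ∫_0^1 9 dx = 9.
  Sum: 1/5 − 2 + 9 = 36/5.
  ∫_0^1 u'(x)^2 dx = ∫_0^1 (4*x^2) dx. Term by term:
    ∫_0^1 4*x^2 dx = 4/3.
Adding: ||u||_{H^1}^2 = 36/5 + 4/3 = 128/15.


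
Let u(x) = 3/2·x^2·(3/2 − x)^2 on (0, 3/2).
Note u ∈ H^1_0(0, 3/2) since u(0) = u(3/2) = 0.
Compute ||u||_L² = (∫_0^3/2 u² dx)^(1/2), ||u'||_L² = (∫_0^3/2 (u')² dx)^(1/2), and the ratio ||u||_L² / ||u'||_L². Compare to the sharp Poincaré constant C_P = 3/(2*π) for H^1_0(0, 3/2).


||u||_L² / ||u'||_L² = sqrt(3)/4 < C_P = 3/(2*π).

u(x) = 3/2·x^2·(3/2 − x)^2, so u'(x) = 3*x*(2*x - 3)*(4*x - 3)/4.
u(x) = 3/2·x^2·(3/2 − x)^2 vanishes at x = 0 and x = 3/2, so u ∈ H^1_0(0, 3/2). Differentiate via the product rule and integrate the resulting polynomials term by term.
  ∫_0^3/2 u² dx = ∫_0^3/2 (9*x^8/4 - 27*x^7/2 + 243*x^6/8 - 243*x^5/8 + 729*x^4/64) dx. Term by term:
    ∫_0^3/2 9*x^8/4 dx = 19683/2048;  ∫_0^3/2 -27*x^7/2 dx = -177147/4096;  ∫_0^3/2 243*x^6/8 dx = 531441/7168;
    ∫_0^3/2 -243*x^5/8 dx = -59049/1024;  ∫_0^3/2 729*x^4/64 dx = 177147/10240.
  Sum: 19683/2048 − 177147/4096 + 531441/7168 − 59049/1024 + 177147/10240 = 19683/143360.
  ∫_0^3/2 (u')² dx = ∫_0^3/2 (36*x^6 - 162*x^5 + 1053*x^4/4 - 729*x^3/4 + 729*x^2/16) dx. Term by term:
    ∫_0^3/2 36*x^6 dx = 19683/224;  ∫_0^3/2 -162*x^5 dx = -19683/64;  ∫_0^3/2 1053*x^4/4 dx = 255879/640;
    ∫_0^3/2 -729*x^3/4 dx = -59049/256;  ∫_0^3/2 729*x^2/16 dx = 6561/128.
  Sum: 19683/224 − 19683/64 + 255879/640 − 59049/256 + 6561/128 = 6561/8960.
∫_0^3/2 u² dx = 19683/143360, so ||u||_L² = 81*sqrt(105)/2240.
∫_0^3/2 (u')² dx = 6561/8960, so ||u'||_L² = 81*sqrt(35)/560.
Ratio ||u||_L² / ||u'||_L² = sqrt(3)/4.
Sharp Poincaré constant on H^1_0(0, 3/2) is C_P = L/π = 3/(2*π), achieved by sin(2*π/3·x).
A polynomial bump cannot attain the sharp Poincaré constant (only the first sine eigenfunction does), so the ratio is strictly less than C_P, consistent with ||u||_L² ≤ C_P ||u'||_L².


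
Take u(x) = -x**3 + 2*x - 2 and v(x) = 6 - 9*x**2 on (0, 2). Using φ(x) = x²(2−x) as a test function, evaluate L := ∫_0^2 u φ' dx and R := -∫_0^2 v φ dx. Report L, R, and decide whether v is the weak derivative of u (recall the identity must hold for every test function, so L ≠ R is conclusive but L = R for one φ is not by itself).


LHS = 56/15, RHS = 56/5. No, v is not the weak derivative of u.

u(x) = -x**3 + 2*x - 2, classical derivative u'(x) = 2 - 3*x**2.
φ(x) = x²(2−x), so φ'(x) = x*(4 - 3*x).
Note φ(0) = φ(2) = 0, so the boundary term u·φ vanishes.
LHS = ∫_0^2 u(x) φ'(x) dx = ∫_0^2 (3*x^5 - 4*x^4 - 6*x^3 + 14*x^2 - 8*x) dx. Term by term:
  ∫_0^2 3*x^5 dx = 32;  ∫_0^2 -4*x^4 dx = -128/5;  ∫_0^2 -6*x^3 dx = -24;
  ∫_0^2 14*x^2 dx = 112/3;  ∫_0^2 -8*x dx = -16.
Sum: 32 − 128/5 − 24 + 112/3 − 16 = 56/15.
So LHS = 56/15.
∫_0^2 v(x) φ(x) dx = ∫_0^2 (9*x^5 - 18*x^4 - 6*x^3 + 12*x^2) dx. Term by term:
  ∫_0^2 9*x^5 dx = 96;  ∫_0^2 -18*x^4 dx = -576/5;  ∫_0^2 -6*x^3 dx = -24;
  ∫_0^2 12*x^2 dx = 32.
Sum: 96 − 576/5 − 24 + 32 = -56/5.
So RHS = -∫_0^2 v(x) φ(x) dx = 56/5.
LHS − RHS = -112/15 ≠ 0, so the identity fails.
(For a valid weak derivative the identity must hold for EVERY test function, in particular this one. The failure shows v is NOT the weak derivative of u.)
Correct weak derivative would be u'(x) = 2 - 3*x**2.


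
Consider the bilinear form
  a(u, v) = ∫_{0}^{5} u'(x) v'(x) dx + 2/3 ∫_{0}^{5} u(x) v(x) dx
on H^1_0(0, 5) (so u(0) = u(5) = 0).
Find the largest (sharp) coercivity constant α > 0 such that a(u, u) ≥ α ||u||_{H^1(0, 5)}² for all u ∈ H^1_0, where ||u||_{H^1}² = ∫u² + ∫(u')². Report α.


α = (π^2 + 50/3)/(π^2 + 25)

Coercivity of a(·,·) on H^1_0(0, 5) means a(u, u) ≥ α ||u||_{H^1}² for every u ∈ H^1_0.
The interval has length L = 5, and Poincaré/coercivity depend only on L. Here a(u, u) = ∫(u')² + (2/3)·∫u².
Here 0 < c = 2/3 < 1. The condition a(u,u) ≥ α||u||_{H^1}² reads (1−α)∫(u')² ≥ (α−c)∫u². Any admissible α is ≤ 1 (rapidly oscillating u have ∫u²/∫(u')² → 0), and α = 1 would force 0 ≥ (1−c)∫u², impossible since c < 1; so 1−α > 0. By the sharp Poincaré inequality on H^1_0 of an interval of length L, ∫(u')² ≥ (π/L)²∫u² with equality for the first sine mode sin(π(x−x₀)/L) (x₀ the left endpoint), so the inequality holds for all u iff (1−α)(π/L)² ≥ α − c, i.e. α ≤ ((π/L)² + c)/((π/L)² + 1) = (1 + c(L/π)²)/(1 + (L/π)²). With (π/L)² = π^2/25 and c = 2/3, the largest admissible constant is α = ((π/L)² + c)/((π/L)² + 1).
Simplifying, α = (π^2 + 50/3)/(π^2 + 25).


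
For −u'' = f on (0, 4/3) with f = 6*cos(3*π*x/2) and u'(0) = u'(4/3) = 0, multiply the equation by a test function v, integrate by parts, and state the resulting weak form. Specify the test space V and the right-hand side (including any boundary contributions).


V = H^1(0, 4/3) (no boundary constraint on v; u is determined up to an additive constant); weak form: ∫_0^4/3 u'v' dx = ∫_0^4/3 (6*cos(3*π*x/2)) v dx for all v ∈ V.

Multiply both sides by a test function v and integrate from 0 to 4/3:
  ∫_0^4/3 −u''(x) v(x) dx = ∫_0^4/3 f(x) v(x) dx.
Integrate the LHS by parts once:
  ∫_0^4/3 −u'' v dx = −[u'(x) v(x)]_0^4/3 + ∫_0^4/3 u'(x) v'(x) dx.
Thus ∫_0^4/3 u'(x) v'(x) dx = ∫_0^4/3 f(x) v(x) dx + [u'(x) v(x)]_0^4/3.
Choose V so that boundary terms are either known or forced to vanish.
u has homogeneous Neumann: u'(0) = u'(4/3) = 0. So [u' v]_0^4/3 = 0·v(4/3) − 0·v(0) = 0 for any v; take V = H^1(0, 4/3).
Weak formulation: find u (satisfying any essential BC) such that ∫_0^4/3 u'(x) v'(x) dx = ∫_0^4/3 f v dx for all v ∈ V (homogeneous Neumann, so boundary terms vanish).
Substituting f(x) = 6*cos(3*π*x/2), the right-hand side is ∫_0^4/3 (6*cos(3*π*x/2)) v dx.
Compatibility check (pure Neumann): taking v ≡ 1 ∈ V gives 0 = ∫_0^4/3 f dx + (0) − (0), i.e. ∫_0^4/3 f dx must equal u'(0) − u'(4/3) = 0. Indeed ∫_0^4/3 (6*cos(3*π*x/2)) dx = 0, so the data are compatible. The solution is then unique only up to an additive constant (fix it e.g. by requiring ∫_0^4/3 u dx = 0).


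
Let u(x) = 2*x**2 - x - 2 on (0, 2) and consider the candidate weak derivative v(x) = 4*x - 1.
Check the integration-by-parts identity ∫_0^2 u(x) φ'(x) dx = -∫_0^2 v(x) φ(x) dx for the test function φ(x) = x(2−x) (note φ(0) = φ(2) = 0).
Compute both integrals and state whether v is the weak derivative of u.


LHS = -4, RHS = -4. Yes, v = u' weakly.

u(x) = 2*x**2 - x - 2, classical derivative u'(x) = 4*x - 1.
φ(x) = x(2−x), so φ'(x) = 2 - 2*x.
Note φ(0) = φ(2) = 0, so the boundary term u·φ vanishes.
LHS = ∫_0^2 u(x) φ'(x) dx = ∫_0^2 (-4*x^3 + 6*x^2 + 2*x - 4) dx. Term by term:
  ∫_0^2 -4*x^3 dx = -16;  ∫_0^2 6*x^2 dx = 16;  ∫_0^2 2*x dx = 4;
  ∫_0^2 -4 dx = -8.
Sum: -16 + 16 + 4 − 8 = -4.
So LHS = -4.
∫_0^2 v(x) φ(x) dx = ∫_0^2 (-4*x^3 + 9*x^2 - 2*x) dx. Term by term:
  ∫_0^2 -4*x^3 dx = -16;  ∫_0^2 9*x^2 dx = 24;  ∫_0^2 -2*x dx = -4.
Sum: -16 + 24 − 4 = 4.
So RHS = -∫_0^2 v(x) φ(x) dx = -4.
LHS = RHS, so the identity holds for this test φ.
Moreover u is smooth here and v(x) = u'(x) = 4*x - 1 pointwise, so the identity holds for every test function. Hence v is the weak derivative of u.


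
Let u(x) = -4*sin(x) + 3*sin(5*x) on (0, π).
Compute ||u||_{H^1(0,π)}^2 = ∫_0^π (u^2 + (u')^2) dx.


||u||_{H^1(0,π)}^2 = 133*π

u'(x) = -4*cos(x) + 15*cos(5*x).
Expand u² and (u')² and integrate term by term on (0, π), using: for integers n ≥ 1, ∫_0^π sin²(nx) dx = ∫_0^π cos²(nx) dx = π/2; for n ≠ n', ∫_0^π sin(nx)sin(n'x) dx = ∫_0^π cos(nx)cos(n'x) dx = 0; and by product-to-sum, ∫_0^π sin(nx)cos(n'x) dx = ½∫_0^π [sin((n+n')x) + sin((n−n')x)] dx, which is 0 when n+n' is even and 2n/(n²−n'²) when n+n' is odd (it need not vanish on (0, π)).
  u² squared terms: (-4)²·∫sin(x)² dx = 16·π/2 = 8*π;  (3)²·∫sin(5x)² dx = 9·π/2 = 9*π/2.
  u² cross terms: 2·(-4)·(3)·∫sin(x)·sin(5x) dx = -24·(0) = 0.
  So ∫_0^π u² dx = 8*π + 9*π/2 + 0 = 25*π/2.
  (u')² squared terms: (-4)²·∫cos(x)² dx = 16·π/2 = 8*π;  (15)²·∫cos(5x)² dx = 225·π/2 = 225*π/2.
  (u')² cross terms: 2·(-4)·(15)·∫cos(x)·cos(5x) dx = -120·(0) = 0.
  So ∫_0^π (u')² dx = 8*π + 225*π/2 + 0 = 241*π/2.
||u||_{H^1}^2 = (25*π/2) + (241*π/2) = 133*π.


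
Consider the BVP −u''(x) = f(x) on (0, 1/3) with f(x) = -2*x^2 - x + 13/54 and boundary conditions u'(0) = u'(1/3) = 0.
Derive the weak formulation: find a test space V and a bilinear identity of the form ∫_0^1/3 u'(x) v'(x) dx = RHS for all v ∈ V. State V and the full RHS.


V = H^1(0, 1/3) (no boundary constraint on v; u is determined up to an additive constant); weak form: ∫_0^1/3 u'v' dx = ∫_0^1/3 (-2*x^2 - x + 13/54) v dx for all v ∈ V.

Multiply both sides by a test function v and integrate from 0 to 1/3:
  ∫_0^1/3 −u''(x) v(x) dx = ∫_0^1/3 f(x) v(x) dx.
Integrate the LHS by parts once:
  ∫_0^1/3 −u'' v dx = −[u'(x) v(x)]_0^1/3 + ∫_0^1/3 u'(x) v'(x) dx.
Thus ∫_0^1/3 u'(x) v'(x) dx = ∫_0^1/3 f(x) v(x) dx + [u'(x) v(x)]_0^1/3.
Choose V so that boundary terms are either known or forced to vanish.
u has homogeneous Neumann: u'(0) = u'(1/3) = 0. So [u' v]_0^1/3 = 0·v(1/3) − 0·v(0) = 0 for any v; take V = H^1(0, 1/3).
Weak formulation: find u (satisfying any essential BC) such that ∫_0^1/3 u'(x) v'(x) dx = ∫_0^1/3 f v dx for all v ∈ V (homogeneous Neumann, so boundary terms vanish).
Substituting f(x) = -2*x^2 - x + 13/54, the right-hand side is ∫_0^1/3 (-2*x^2 - x + 13/54) v dx.
Compatibility check (pure Neumann): taking v ≡ 1 ∈ V gives 0 = ∫_0^1/3 f dx + (0) − (0), i.e. ∫_0^1/3 f dx must equal u'(0) − u'(1/3) = 0. Indeed ∫_0^1/3 (-2*x^2 - x + 13/54) dx = 0, so the data are compatible. The solution is then unique only up to an additive constant (fix it e.g. by requiring ∫_0^1/3 u dx = 0).


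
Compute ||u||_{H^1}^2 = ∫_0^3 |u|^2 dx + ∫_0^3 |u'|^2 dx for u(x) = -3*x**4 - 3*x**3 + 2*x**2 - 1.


||u||_{H^1}^2 = 2850825/28

The H^1 norm (squared) on an interval (0, L) is
  ||u||_{H^1}^2 = ∫_0^L u(x)^2 dx + ∫_0^L u'(x)^2 dx.
Compute u'(x) = -12*x**3 - 9*x**2 + 4*x.
Then u(x)^2 = 9*x**8 + 18*x**7 - 3*x**6 - 12*x**5 + 10*x**4 + 6*x**3 - 4*x**2 + 1 and u'(x)^2 = 144*x**6 + 216*x**5 - 15*x**4 - 72*x**3 + 16*x**2.
Integrate each monomial from 0 to 3 using ∫_0^3 c·x^n dx = c·3^(n+1)/(n+1):
  ∫_0^3 u(x)^2 dx = ∫_0^3 (9*x^8 + 18*x^7 - 3*x^6 - 12*x^5 + 10*x^4 + 6*x^3 - 4*x^2 + 1) dx. Term by term:
    ∫_0^3 9*x^8 dx = 19683;  ∫_0^3 18*x^7 dx = 59049/4;  ∫_0^3 -3*x^6 dx = -6561/7;
    ∫_0^3 -12*x^5 dx = -1458;  ∫_0^3 10*x^4 dx = 486;  ∫_0^3 6*x^3 dx = 243/2;
    ∫_0^3 -4*x^2 dx = -36;  ∫_0^3 1 dx = 3.
  Sum: 19683 + 59049/4 − 6561/7 − 1458 + 486 + 243/2 − 36 + 3 = 913485/28.
  ∫_0^3 u'(x)^2 dx = ∫_0^3 (144*x^6 + 216*x^5 - 15*x^4 - 72*x^3 + 16*x^2) dx. Term by term:
    ∫_0^3 144*x^6 dx = 314928/7;  ∫_0^3 216*x^5 dx = 26244;  ∫_0^3 -15*x^4 dx = -729;
    ∫_0^3 -72*x^3 dx = -1458;  ∫_0^3 16*x^2 dx = 144.
  Sum: 314928/7 + 26244 − 729 − 1458 + 144 = 484335/7.
Adding: ||u||_{H^1}^2 = 913485/28 + 484335/7 = 2850825/28.


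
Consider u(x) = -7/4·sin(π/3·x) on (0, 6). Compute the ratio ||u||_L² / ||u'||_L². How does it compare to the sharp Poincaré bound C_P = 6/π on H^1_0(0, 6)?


||u||_L² / ||u'||_L² = 3/π < C_P = 6/π.

u(x) = -7/4·sin(π/3·x), so u'(x) = -7*π*cos(π*x/3)/12.
Writing u(x) = A·sin(kπx/L) with A = -7/4 and k = 2, use ∫_0^L sin²(kπx/L) dx = L/2 and ∫_0^L cos²(kπx/L) dx = L/2.
u² = 49/16·sin²(π/3·x) and (u')² = 49*π^2/144·cos²(π/3·x), and each of sin², cos² integrates to L/2 = 3 over (0, 6).
∫_0^6 u² dx = 147/16, so ||u||_L² = 7*sqrt(3)/4.
∫_0^6 (u')² dx = 49*π^2/48, so ||u'||_L² = 7*sqrt(3)*π/12.
Ratio ||u||_L² / ||u'||_L² = 3/π.
Sharp Poincaré constant on H^1_0(0, 6) is C_P = L/π = 6/π, achieved by sin(π/6·x).
This is the k = 2 harmonic; the ratio L/(kπ) is strictly less than C_P = L/π, consistent with the sharp inequality ||u||_L² ≤ C_P ||u'||_L².


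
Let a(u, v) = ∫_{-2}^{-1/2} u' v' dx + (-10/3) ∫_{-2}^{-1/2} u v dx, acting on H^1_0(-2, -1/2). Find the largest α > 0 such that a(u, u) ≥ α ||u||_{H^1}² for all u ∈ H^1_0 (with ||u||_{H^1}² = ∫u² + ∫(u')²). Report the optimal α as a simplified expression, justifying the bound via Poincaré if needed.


α = 2*(-15 + 2*π^2)/(9 + 4*π^2)

Coercivity of a(·,·) on H^1_0(-2, -1/2) means a(u, u) ≥ α ||u||_{H^1}² for every u ∈ H^1_0.
The interval has length L = 3/2, and Poincaré/coercivity depend only on L. Here a(u, u) = ∫(u')² + (-10/3)·∫u².
Here c = -10/3 < 0 with |c| < (π/L)² = 4*π^2/9, so coercivity still holds. The condition a(u,u) ≥ α||u||_{H^1}² reads (1−α)∫(u')² ≥ (α−c)∫u². Any admissible α is ≤ 1 (rapidly oscillating u have ∫u²/∫(u')² → 0), and α = 1 would force 0 ≥ (1−c)∫u², impossible since c < 1; so 1−α > 0. By the sharp Poincaré inequality on H^1_0 of an interval of length L, ∫(u')² ≥ (π/L)²∫u² with equality for the first sine mode sin(π(x−x₀)/L) (x₀ the left endpoint), so the inequality holds for all u iff (1−α)(π/L)² ≥ α − c, i.e. α ≤ ((π/L)² + c)/((π/L)² + 1) = (1 + c(L/π)²)/(1 + (L/π)²). (Direct route, valid since c ≤ 0: Poincaré gives c∫u² ≥ c(L/π)²∫(u')², so a(u,u) ≥ (1 + c(L/π)²)∫(u')², while ||u||_{H^1}² ≤ (1 + (L/π)²)∫(u')²; dividing yields the same α.) With (π/L)² = 4*π^2/9 and c = -10/3, the largest admissible constant is α = ((π/L)² + c)/((π/L)² + 1).
Simplifying, α = 2*(-15 + 2*π^2)/(9 + 4*π^2).


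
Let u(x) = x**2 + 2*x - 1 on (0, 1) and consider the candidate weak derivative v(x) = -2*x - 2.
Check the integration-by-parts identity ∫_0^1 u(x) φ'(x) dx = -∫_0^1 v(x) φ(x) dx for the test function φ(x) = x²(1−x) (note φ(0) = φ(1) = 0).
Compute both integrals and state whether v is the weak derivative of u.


LHS = -4/15, RHS = 4/15. No, v is not the weak derivative of u.

u(x) = x**2 + 2*x - 1, classical derivative u'(x) = 2*x + 2.
φ(x) = x²(1−x), so φ'(x) = x*(2 - 3*x).
Note φ(0) = φ(1) = 0, so the boundary term u·φ vanishes.
LHS = ∫_0^1 u(x) φ'(x) dx = ∫_0^1 (-3*x^4 - 4*x^3 + 7*x^2 - 2*x) dx. Term by term:
  ∫_0^1 -3*x^4 dx = -3/5;  ∫_0^1 -4*x^3 dx = -1;  ∫_0^1 7*x^2 dx = 7/3;
  ∫_0^1 -2*x dx = -1.
Sum: -3/5 − 1 + 7/3 − 1 = -4/15.
So LHS = -4/15.
∫_0^1 v(x) φ(x) dx = ∫_0^1 (2*x^4 - 2*x^2) dx. Term by term:
  ∫_0^1 2*x^4 dx = 2/5;  ∫_0^1 -2*x^2 dx = -2/3.
Sum: 2/5 − 2/3 = -4/15.
So RHS = -∫_0^1 v(x) φ(x) dx = 4/15.
LHS − RHS = -8/15 ≠ 0, so the identity fails.
(For a valid weak derivative the identity must hold for EVERY test function, in particular this one. The failure shows v is NOT the weak derivative of u.)
Correct weak derivative would be u'(x) = 2*x + 2.


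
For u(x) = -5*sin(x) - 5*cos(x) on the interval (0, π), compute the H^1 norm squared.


||u||_{H^1(0,π)}^2 = 50*π

u'(x) = 5*sin(x) - 5*cos(x).
Expand u² and (u')² and integrate term by term on (0, π), using: for integers n ≥ 1, ∫_0^π sin²(nx) dx = ∫_0^π cos²(nx) dx = π/2; for n ≠ n', ∫_0^π sin(nx)sin(n'x) dx = ∫_0^π cos(nx)cos(n'x) dx = 0; and by product-to-sum, ∫_0^π sin(nx)cos(n'x) dx = ½∫_0^π [sin((n+n')x) + sin((n−n')x)] dx, which is 0 when n+n' is even and 2n/(n²−n'²) when n+n' is odd (it need not vanish on (0, π)).
  u² squared terms: (-5)²·∫cos(x)² dx = 25·π/2 = 25*π/2;  (-5)²·∫sin(x)² dx = 25·π/2 = 25*π/2.
  u² cross terms: 2·(-5)·(-5)·∫cos(x)·sin(x) dx = 50·(0) = 0.
  So ∫_0^π u² dx = 25*π/2 + 25*π/2 + 0 = 25*π.
  (u')² squared terms: (-5)²·∫cos(x)² dx = 25·π/2 = 25*π/2;  (5)²·∫sin(x)² dx = 25·π/2 = 25*π/2.
  (u')² cross terms: 2·(-5)·(5)·∫cos(x)·sin(x) dx = -50·(0) = 0.
  So ∫_0^π (u')² dx = 25*π/2 + 25*π/2 + 0 = 25*π.
||u||_{H^1}^2 = (25*π) + (25*π) = 50*π.


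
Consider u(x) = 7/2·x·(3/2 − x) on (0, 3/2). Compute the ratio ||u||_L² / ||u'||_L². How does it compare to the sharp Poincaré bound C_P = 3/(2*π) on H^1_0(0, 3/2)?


||u||_L² / ||u'||_L² = 3*sqrt(10)/20 < C_P = 3/(2*π).

u(x) = 7/2·x·(3/2 − x), so u'(x) = 21/4 - 7*x.
u(x) = 7/2·x·(3/2 − x) vanishes at x = 0 and x = 3/2, so u ∈ H^1_0(0, 3/2). Differentiate via the product rule and integrate the resulting polynomials term by term.
  ∫_0^3/2 u² dx = ∫_0^3/2 (49*x^4/4 - 147*x^3/4 + 441*x^2/16) dx. Term by term:
    ∫_0^3/2 49*x^4/4 dx = 11907/640;  ∫_0^3/2 -147*x^3/4 dx = -11907/256;  ∫_0^3/2 441*x^2/16 dx = 3969/128.
  Sum: 11907/640 − 11907/256 + 3969/128 = 3969/1280.
  ∫_0^3/2 (u')² dx = ∫_0^3/2 (49*x^2 - 147*x/2 + 441/16) dx. Term by term:
    ∫_0^3/2 49*x^2 dx = 441/8;  ∫_0^3/2 -147*x/2 dx = -1323/16;  ∫_0^3/2 441/16 dx = 1323/32.
  Sum: 441/8 − 1323/16 + 1323/32 = 441/32.
∫_0^3/2 u² dx = 3969/1280, so ||u||_L² = 63*sqrt(5)/80.
∫_0^3/2 (u')² dx = 441/32, so ||u'||_L² = 21*sqrt(2)/8.
Ratio ||u||_L² / ||u'||_L² = 3*sqrt(10)/20.
Sharp Poincaré constant on H^1_0(0, 3/2) is C_P = L/π = 3/(2*π), achieved by sin(2*π/3·x).
A polynomial bump cannot attain the sharp Poincaré constant (only the first sine eigenfunction does), so the ratio is strictly less than C_P, consistent with ||u||_L² ≤ C_P ||u'||_L².


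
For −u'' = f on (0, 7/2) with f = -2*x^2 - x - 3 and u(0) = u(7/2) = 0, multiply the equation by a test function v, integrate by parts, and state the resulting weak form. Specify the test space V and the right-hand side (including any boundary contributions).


V = H^1_0(0, 7/2) (so v(0) = v(7/2) = 0); weak form: ∫_0^7/2 u'v' dx = ∫_0^7/2 (-2*x^2 - x - 3) v dx for all v ∈ V.

Multiply both sides by a test function v and integrate from 0 to 7/2:
  ∫_0^7/2 −u''(x) v(x) dx = ∫_0^7/2 f(x) v(x) dx.
Integrate the LHS by parts once:
  ∫_0^7/2 −u'' v dx = −[u'(x) v(x)]_0^7/2 + ∫_0^7/2 u'(x) v'(x) dx.
Thus ∫_0^7/2 u'(x) v'(x) dx = ∫_0^7/2 f(x) v(x) dx + [u'(x) v(x)]_0^7/2.
Choose V so that boundary terms are either known or forced to vanish.
u is Dirichlet: u(0) = u(7/2) = 0. Let V = H^1_0(0, 7/2); then v(0) = v(7/2) = 0, and [u' v]_0^7/2 = 0.
Weak formulation: find u (satisfying any essential BC) such that ∫_0^7/2 u'(x) v'(x) dx = ∫_0^7/2 f v dx for all v ∈ V.
Substituting f(x) = -2*x^2 - x - 3, the right-hand side is ∫_0^7/2 (-2*x^2 - x - 3) v dx.


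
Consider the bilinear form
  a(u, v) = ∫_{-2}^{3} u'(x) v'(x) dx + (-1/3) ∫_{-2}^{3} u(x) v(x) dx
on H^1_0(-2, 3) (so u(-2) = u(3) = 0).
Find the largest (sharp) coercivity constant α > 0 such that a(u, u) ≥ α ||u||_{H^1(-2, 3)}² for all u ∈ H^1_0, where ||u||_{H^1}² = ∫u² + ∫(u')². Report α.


α = (-25/3 + π^2)/(π^2 + 25)

Coercivity of a(·,·) on H^1_0(-2, 3) means a(u, u) ≥ α ||u||_{H^1}² for every u ∈ H^1_0.
The interval has length L = 5, and Poincaré/coercivity depend only on L. Here a(u, u) = ∫(u')² + (-1/3)·∫u².
Here c = -1/3 < 0 with |c| < (π/L)² = π^2/25, so coercivity still holds. The condition a(u,u) ≥ α||u||_{H^1}² reads (1−α)∫(u')² ≥ (α−c)∫u². Any admissible α is ≤ 1 (rapidly oscillating u have ∫u²/∫(u')² → 0), and α = 1 would force 0 ≥ (1−c)∫u², impossible since c < 1; so 1−α > 0. By the sharp Poincaré inequality on H^1_0 of an interval of length L, ∫(u')² ≥ (π/L)²∫u² with equality for the first sine mode sin(π(x−x₀)/L) (x₀ the left endpoint), so the inequality holds for all u iff (1−α)(π/L)² ≥ α − c, i.e. α ≤ ((π/L)² + c)/((π/L)² + 1) = (1 + c(L/π)²)/(1 + (L/π)²). (Direct route, valid since c ≤ 0: Poincaré gives c∫u² ≥ c(L/π)²∫(u')², so a(u,u) ≥ (1 + c(L/π)²)∫(u')², while ||u||_{H^1}² ≤ (1 + (L/π)²)∫(u')²; dividing yields the same α.) With (π/L)² = π^2/25 and c = -1/3, the largest admissible constant is α = ((π/L)² + c)/((π/L)² + 1).
Simplifying, α = (-25/3 + π^2)/(π^2 + 25).
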